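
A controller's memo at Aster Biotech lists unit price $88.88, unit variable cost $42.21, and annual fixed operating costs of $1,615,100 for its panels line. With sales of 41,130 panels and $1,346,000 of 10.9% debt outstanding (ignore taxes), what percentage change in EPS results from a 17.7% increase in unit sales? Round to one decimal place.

At 41,130 units, contribution = 41,130 × $46.67 = $1,919,537.10.
Operating income = contribution − fixed costs = $1,919,537.10 − $1,615,100 = $304,437.10.
After interest of $146,714.00, pre-tax earnings = $157,723.10.
DCL = total CM / (EBIT − I) = $1,919,537.10 / $157,723.10 = 12.1703.
EPS therefore changes by 12.1703 × (+17.7%) = +215.4%.

+215.4%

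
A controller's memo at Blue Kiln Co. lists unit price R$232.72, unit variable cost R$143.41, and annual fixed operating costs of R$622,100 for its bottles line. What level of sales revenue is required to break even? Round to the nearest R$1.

CM per unit = R$232.72 − R$143.41 = R$89.31; CM ratio = R$89.31 / R$232.72 = 0.3838.
Break-even revenue = fixed costs × price ÷ CM = R$622,100 × R$232.72 ÷ R$89.31 = R$1,621,040.

R$1,621,040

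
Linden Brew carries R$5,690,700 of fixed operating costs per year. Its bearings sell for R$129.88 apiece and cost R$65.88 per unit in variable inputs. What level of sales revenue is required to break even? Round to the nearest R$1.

Contribution margin per unit = R$129.88 − R$65.88 = R$64.00, a CM ratio of R$64.00 ÷ R$129.88 = 0.4928.
Break-even sales = FC ÷ CM ratio = R$5,690,700 × R$129.88 / R$64.00 = R$11,548,564.

R$11,548,564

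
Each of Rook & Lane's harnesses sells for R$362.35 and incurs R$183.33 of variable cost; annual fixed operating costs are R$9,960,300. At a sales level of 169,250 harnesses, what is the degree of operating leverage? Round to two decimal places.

Contribution at this volume is 169,250 × R$179.02 = R$30,299,135.00.
EBIT = R$30,299,135.00 − R$9,960,300 = R$20,338,835.00.
So DOL = total CM / EBIT = R$30,299,135.00 / R$20,338,835.00 = 1.4897.

1.49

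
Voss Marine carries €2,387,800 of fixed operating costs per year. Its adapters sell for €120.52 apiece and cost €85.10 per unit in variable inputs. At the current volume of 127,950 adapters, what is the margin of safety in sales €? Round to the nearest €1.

Contribution margin per unit = €120.52 − €85.10 = €35.42. Break-even units = €2,387,800 ÷ €35.42 = 67,413.89; break-even revenue = 67,413.89 × €120.52 = €8,124,722.08.
Actual sales revenue = 127,950 × €120.52 = €15,420,534.00.
Margin of safety = €15,420,534.00 − €8,124,722.08 = €7,295,812.

€7,295,812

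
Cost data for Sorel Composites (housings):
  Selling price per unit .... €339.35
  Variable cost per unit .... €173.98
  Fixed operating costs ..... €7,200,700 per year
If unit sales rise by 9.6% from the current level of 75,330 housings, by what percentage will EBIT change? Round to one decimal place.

+22.8%

Contribution at this volume is 75,330 × €165.37 = €12,457,322.10.
Subtracting fixed costs: EBIT = €12,457,322.10 − €7,200,700 = €5,256,622.10.
Degree of operating leverage = €12,457,322.10 / €5,256,622.10 = 2.3698.
Operating income changes by 2.3698 × +9.6% = +22.8%.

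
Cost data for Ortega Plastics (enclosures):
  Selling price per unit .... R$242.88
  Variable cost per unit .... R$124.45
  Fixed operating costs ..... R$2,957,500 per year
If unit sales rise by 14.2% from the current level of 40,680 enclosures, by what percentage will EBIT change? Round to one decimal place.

Contribution at this volume is 40,680 × R$118.43 = R$4,817,732.40.
Operating income = contribution − fixed costs = R$4,817,732.40 − R$2,957,500 = R$1,860,232.40.
So DOL = total CM / EBIT = R$4,817,732.40 / R$1,860,232.40 = 2.5899.
%ΔEBIT = DOL × %ΔSales = 2.5899 × +14.2% = +36.8%.

+36.8%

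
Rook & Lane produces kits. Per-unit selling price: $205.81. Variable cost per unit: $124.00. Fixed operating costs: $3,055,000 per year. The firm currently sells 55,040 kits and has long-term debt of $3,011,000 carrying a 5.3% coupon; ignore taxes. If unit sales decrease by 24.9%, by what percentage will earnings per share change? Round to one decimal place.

-87.0%

Total contribution margin = 55,040 × $81.81 = $4,502,822.40.
Subtracting fixed costs: EBIT = $4,502,822.40 − $3,055,000 = $1,447,822.40.
After interest of $159,583.00, pre-tax earnings = $1,288,239.40.
Degree of combined leverage = contribution ÷ (EBIT − I) = $4,502,822.40 ÷ $1,288,239.40 = 3.4953.
EPS therefore changes by 3.4953 × (-24.9%) = -87.0%.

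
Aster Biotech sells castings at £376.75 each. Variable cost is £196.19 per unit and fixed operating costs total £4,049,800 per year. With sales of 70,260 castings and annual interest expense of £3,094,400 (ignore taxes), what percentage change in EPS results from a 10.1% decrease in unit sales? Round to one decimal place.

-23.1%

Contribution at this volume is 70,260 × £180.56 = £12,686,145.60.
EBIT = £12,686,145.60 − £4,049,800 = £8,636,345.60.
Interest = £3,094,400.00, so EBIT − I = £5,541,945.60.
DCL = total CM / (EBIT − I) = £12,686,145.60 / £5,541,945.60 = 2.2891.
EPS therefore changes by 2.2891 × (-10.1%) = -23.1%.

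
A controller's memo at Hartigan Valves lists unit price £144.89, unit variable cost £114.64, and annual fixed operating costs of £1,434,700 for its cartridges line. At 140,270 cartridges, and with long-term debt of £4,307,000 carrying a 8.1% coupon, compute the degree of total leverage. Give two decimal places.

1.73

At 140,270 units, contribution = 140,270 × £30.25 = £4,243,167.50.
Subtracting fixed costs: EBIT = £4,243,167.50 − £1,434,700 = £2,808,467.50. Interest = £348,867.00.
DOL = £4,243,167.50 ÷ £2,808,467.50 = 1.5108; DFL = £2,808,467.50 ÷ £2,459,600.50 = 1.1418.
DCL = DOL × DFL = 1.5108 × 1.1418 = 1.7250.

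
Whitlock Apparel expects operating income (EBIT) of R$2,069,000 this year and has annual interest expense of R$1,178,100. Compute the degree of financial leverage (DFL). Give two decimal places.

Annual interest charges come to R$1,178,100.00.
Degree of financial leverage = EBIT / (EBIT − interest) = R$2,069,000 / R$890,900.00 = 2.3224.

2.32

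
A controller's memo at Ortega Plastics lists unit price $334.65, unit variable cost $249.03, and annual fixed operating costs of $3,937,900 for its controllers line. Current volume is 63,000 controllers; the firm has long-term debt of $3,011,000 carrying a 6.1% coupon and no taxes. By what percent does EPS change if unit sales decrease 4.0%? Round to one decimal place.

-17.0%

Total contribution margin = 63,000 × $85.62 = $5,394,060.00.
Subtracting fixed costs: EBIT = $5,394,060.00 − $3,937,900 = $1,456,160.00.
After interest of $183,671.00, pre-tax earnings = $1,272,489.00.
Degree of combined leverage = contribution ÷ (EBIT − I) = $5,394,060.00 ÷ $1,272,489.00 = 4.2390.
%ΔEPS = DCL × %ΔSales = 4.2390 × -4.0% = -17.0%.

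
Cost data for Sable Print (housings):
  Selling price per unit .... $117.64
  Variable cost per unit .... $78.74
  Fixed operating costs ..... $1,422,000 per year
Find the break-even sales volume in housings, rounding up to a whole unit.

36,556 housings

Unit CM = price − variable cost = $117.64 − $78.74 = $38.90.
Break-even volume = fixed costs ÷ CM per unit = $1,422,000 ÷ $38.90 = 36,555.27, so 36,556 housings.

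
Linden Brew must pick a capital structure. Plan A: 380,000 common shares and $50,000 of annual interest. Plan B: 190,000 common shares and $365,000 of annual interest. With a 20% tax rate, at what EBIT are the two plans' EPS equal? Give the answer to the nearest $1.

At indifference, (EBIT − 50,000)(1 − t)/380,000 = (EBIT − 365,000)(1 − t)/190,000.
The (1 − t) factor cancels: (EBIT − 50,000) × 190,000 = (EBIT − 365,000) × 380,000.
EBIT × (380,000 − 190,000) = 365,000 × 380,000 − 50,000 × 190,000 = 129,200,000,000, so EBIT = 129,200,000,000 ÷ 190,000 = 680,000.00.

$680,000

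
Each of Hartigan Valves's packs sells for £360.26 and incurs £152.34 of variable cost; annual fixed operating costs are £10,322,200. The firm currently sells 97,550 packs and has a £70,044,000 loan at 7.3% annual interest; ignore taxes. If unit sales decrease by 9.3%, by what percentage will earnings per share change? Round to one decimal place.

-38.9%

At 97,550 units, contribution = 97,550 × £207.92 = £20,282,596.00.
Operating income = contribution − fixed costs = £20,282,596.00 − £10,322,200 = £9,960,396.00.
Interest = £5,113,212.00, so EBIT − I = £4,847,184.00.
DCL = total CM / (EBIT − I) = £20,282,596.00 / £4,847,184.00 = 4.1844.
%ΔEPS = DCL × %ΔSales = 4.1844 × -9.3% = -38.9%.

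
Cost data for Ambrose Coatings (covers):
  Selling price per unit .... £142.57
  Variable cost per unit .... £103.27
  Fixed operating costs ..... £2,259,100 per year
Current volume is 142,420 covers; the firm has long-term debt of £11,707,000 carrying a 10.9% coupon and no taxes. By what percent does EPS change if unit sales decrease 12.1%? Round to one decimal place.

At 142,420 units, contribution = 142,420 × £39.30 = £5,597,106.00.
Operating income = contribution − fixed costs = £5,597,106.00 − £2,259,100 = £3,338,006.00.
After interest of £1,276,063.00, pre-tax earnings = £2,061,943.00.
Degree of combined leverage = contribution ÷ (EBIT − I) = £5,597,106.00 ÷ £2,061,943.00 = 2.7145.
%ΔEPS = DCL × %ΔSales = 2.7145 × -12.1% = -32.8%.

-32.8%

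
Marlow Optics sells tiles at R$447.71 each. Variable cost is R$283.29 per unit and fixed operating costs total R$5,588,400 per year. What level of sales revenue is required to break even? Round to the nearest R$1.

R$15,217,021

Contribution margin per unit = R$447.71 − R$283.29 = R$164.42, a CM ratio of R$164.42 ÷ R$447.71 = 0.3672.
Break-even revenue = fixed costs × price ÷ CM = R$5,588,400 × R$447.71 ÷ R$164.42 = R$15,217,021.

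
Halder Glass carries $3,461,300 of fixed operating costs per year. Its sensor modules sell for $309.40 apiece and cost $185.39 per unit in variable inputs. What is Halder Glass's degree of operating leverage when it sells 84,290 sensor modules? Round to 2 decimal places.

Total contribution margin = 84,290 × $124.01 = $10,452,802.90.
Subtracting fixed costs: EBIT = $10,452,802.90 − $3,461,300 = $6,991,502.90.
So DOL = total CM / EBIT = $10,452,802.90 / $6,991,502.90 = 1.4951.

1.50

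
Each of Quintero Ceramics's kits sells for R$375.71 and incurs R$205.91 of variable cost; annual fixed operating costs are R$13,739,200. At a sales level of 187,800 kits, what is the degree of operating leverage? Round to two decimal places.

Total contribution margin = 187,800 × R$169.80 = R$31,888,440.00.
Subtracting fixed costs: EBIT = R$31,888,440.00 − R$13,739,200 = R$18,149,240.00.
DOL = contribution ÷ EBIT = R$31,888,440.00 ÷ R$18,149,240.00 = 1.7570.

1.76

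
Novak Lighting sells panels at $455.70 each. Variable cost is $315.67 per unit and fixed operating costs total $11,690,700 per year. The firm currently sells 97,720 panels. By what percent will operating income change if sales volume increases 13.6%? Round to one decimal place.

+93.4%

Total contribution margin = 97,720 × $140.03 = $13,683,731.60.
EBIT = $13,683,731.60 − $11,690,700 = $1,993,031.60.
Degree of operating leverage = $13,683,731.60 / $1,993,031.60 = 6.8658.
So EBIT moves 6.8658 × (+13.6%) = +93.4%.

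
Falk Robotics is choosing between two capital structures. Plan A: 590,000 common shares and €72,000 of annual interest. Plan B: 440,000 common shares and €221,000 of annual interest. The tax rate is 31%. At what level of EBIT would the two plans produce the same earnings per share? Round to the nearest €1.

At indifference, (EBIT − 72,000)(1 − t)/590,000 = (EBIT − 221,000)(1 − t)/440,000.
The (1 − t) factor cancels: (EBIT − 72,000) × 440,000 = (EBIT − 221,000) × 590,000.
Solving, EBIT = (221,000·590,000 − 72,000·440,000) / (590,000 − 440,000) = 98,710,000,000 / 150,000 = 658,066.67.

€658,067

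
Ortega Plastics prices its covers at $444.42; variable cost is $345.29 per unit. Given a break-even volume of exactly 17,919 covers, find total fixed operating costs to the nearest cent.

$1,776,310.47

Each unit contributes $444.42 − $345.29 = $99.13.
Fixed costs = break-even units × CM = 17,919 × $99.13 = $1,776,310.47.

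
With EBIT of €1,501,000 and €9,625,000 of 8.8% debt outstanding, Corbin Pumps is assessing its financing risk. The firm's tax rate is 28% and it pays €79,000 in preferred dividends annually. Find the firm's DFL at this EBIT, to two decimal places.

Interest = €847,000.00.
Pre-tax preferred-dividend burden = €79,000 ÷ (1 − 0.28) = €109,722.22.
DFL = EBIT ÷ [EBIT − I − D_p/(1−t)] = €1,501,000 ÷ [€1,501,000 − €847,000.00 − €109,722.22] = €1,501,000 ÷ €544,277.78 = 2.7578.

2.76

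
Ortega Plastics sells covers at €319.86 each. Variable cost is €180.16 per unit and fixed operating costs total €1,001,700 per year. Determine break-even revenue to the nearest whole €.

€2,293,513

Contribution margin per unit = €319.86 − €180.16 = €139.70, a CM ratio of €139.70 ÷ €319.86 = 0.4368.
Break-even sales = FC ÷ CM ratio = €1,001,700 × €319.86 / €139.70 = €2,293,513.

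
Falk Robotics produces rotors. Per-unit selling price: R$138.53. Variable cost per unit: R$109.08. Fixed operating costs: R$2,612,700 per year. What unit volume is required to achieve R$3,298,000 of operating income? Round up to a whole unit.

200,703 rotors

Contribution margin per unit = R$138.53 − R$109.08 = R$29.45.
Need Q such that Q × R$29.45 − R$2,612,700 = R$3,298,000, i.e. Q = R$5,910,700 / R$29.45 = 200,702.89 → 200,703.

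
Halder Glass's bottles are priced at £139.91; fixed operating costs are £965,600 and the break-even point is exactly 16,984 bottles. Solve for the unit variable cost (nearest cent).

At break-even, FC = Q × (P − VC), so P − VC = £965,600 ÷ 16,984 = £56.8535.
Hence VC = price − CM = £139.91 − £56.8535 = £83.06.

£83.06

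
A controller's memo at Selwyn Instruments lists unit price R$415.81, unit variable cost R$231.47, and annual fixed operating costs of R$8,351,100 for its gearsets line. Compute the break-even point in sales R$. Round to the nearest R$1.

Contribution margin per unit = R$415.81 − R$231.47 = R$184.34, a CM ratio of R$184.34 ÷ R$415.81 = 0.4433.
Break-even sales = FC ÷ CM ratio = R$8,351,100 × R$415.81 / R$184.34 = R$18,837,316.

R$18,837,316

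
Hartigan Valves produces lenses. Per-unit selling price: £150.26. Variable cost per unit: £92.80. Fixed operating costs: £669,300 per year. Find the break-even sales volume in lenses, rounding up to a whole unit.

Unit CM = price − variable cost = £150.26 − £92.80 = £57.46.
Break-even volume = fixed costs ÷ CM per unit = £669,300 ÷ £57.46 = 11,648.10, so 11,649 lenses.

11,649 lenses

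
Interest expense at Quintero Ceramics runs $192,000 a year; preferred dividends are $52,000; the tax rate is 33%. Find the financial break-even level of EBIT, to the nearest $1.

Preferred dividends are paid after tax, so their pre-tax equivalent is $52,000 ÷ (1 − 0.33) = $77,611.94.
EPS = 0 when EBIT covers interest plus the pre-tax preferred burden: $192,000 + $77,611.94 = $269,611.94.

$269,612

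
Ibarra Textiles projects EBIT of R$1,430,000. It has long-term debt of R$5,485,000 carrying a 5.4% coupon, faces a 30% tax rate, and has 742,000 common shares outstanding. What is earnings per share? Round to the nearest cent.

R$1.07

Interest = R$296,190.00, so EBT = R$1,430,000 − R$296,190.00 = R$1,133,810.00.
After tax at 30%: net income = R$1,133,810.00 × 0.70 = R$793,667.00.
Per share: R$793,667.00 / 742,000 shares = R$1.07.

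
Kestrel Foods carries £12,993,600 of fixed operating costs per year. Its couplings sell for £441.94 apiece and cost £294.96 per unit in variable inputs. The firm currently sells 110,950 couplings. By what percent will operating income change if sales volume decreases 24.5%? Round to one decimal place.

Total contribution margin = 110,950 × £146.98 = £16,307,431.00.
Operating income = contribution − fixed costs = £16,307,431.00 − £12,993,600 = £3,313,831.00.
Degree of operating leverage = £16,307,431.00 / £3,313,831.00 = 4.9210.
So EBIT moves 4.9210 × (-24.5%) = -120.6%.

-120.6%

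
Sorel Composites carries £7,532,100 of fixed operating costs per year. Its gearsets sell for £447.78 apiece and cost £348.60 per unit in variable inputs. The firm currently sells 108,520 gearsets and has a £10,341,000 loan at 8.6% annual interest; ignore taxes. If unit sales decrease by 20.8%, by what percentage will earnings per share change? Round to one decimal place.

At 108,520 units, contribution = 108,520 × £99.18 = £10,763,013.60.
Subtracting fixed costs: EBIT = £10,763,013.60 − £7,532,100 = £3,230,913.60.
After interest of £889,326.00, pre-tax earnings = £2,341,587.60.
Degree of combined leverage = contribution ÷ (EBIT − I) = £10,763,013.60 ÷ £2,341,587.60 = 4.5965.
EPS therefore changes by 4.5965 × (-20.8%) = -95.6%.

-95.6%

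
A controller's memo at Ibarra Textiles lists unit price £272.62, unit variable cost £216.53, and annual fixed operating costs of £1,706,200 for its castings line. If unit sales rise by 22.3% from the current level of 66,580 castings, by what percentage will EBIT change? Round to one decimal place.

At 66,580 units, contribution = 66,580 × £56.09 = £3,734,472.20.
Operating income = contribution − fixed costs = £3,734,472.20 − £1,706,200 = £2,028,272.20.
DOL = contribution ÷ EBIT = £3,734,472.20 ÷ £2,028,272.20 = 1.8412.
%ΔEBIT = DOL × %ΔSales = 1.8412 × +22.3% = +41.1%.

+41.1%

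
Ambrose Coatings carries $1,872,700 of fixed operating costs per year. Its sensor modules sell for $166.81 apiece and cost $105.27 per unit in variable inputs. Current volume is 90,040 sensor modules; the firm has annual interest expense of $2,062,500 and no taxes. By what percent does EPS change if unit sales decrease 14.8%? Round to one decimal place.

Total contribution margin = 90,040 × $61.54 = $5,541,061.60.
Subtracting fixed costs: EBIT = $5,541,061.60 − $1,872,700 = $3,668,361.60.
After interest of $2,062,500.00, pre-tax earnings = $1,605,861.60.
DCL = total CM / (EBIT − I) = $5,541,061.60 / $1,605,861.60 = 3.4505.
%ΔEPS = DCL × %ΔSales = 3.4505 × -14.8% = -51.1%.

-51.1%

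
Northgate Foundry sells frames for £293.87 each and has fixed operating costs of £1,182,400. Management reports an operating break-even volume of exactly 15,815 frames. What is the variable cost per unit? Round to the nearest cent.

£219.11

At break-even, FC = Q × (P − VC), so P − VC = £1,182,400 ÷ 15,815 = £74.7645.
Hence VC = price − CM = £293.87 − £74.7645 = £219.11.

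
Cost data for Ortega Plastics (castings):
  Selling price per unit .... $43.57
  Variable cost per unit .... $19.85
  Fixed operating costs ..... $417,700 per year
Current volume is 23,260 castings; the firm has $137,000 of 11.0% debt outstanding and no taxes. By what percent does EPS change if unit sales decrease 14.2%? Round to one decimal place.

Total contribution margin = 23,260 × $23.72 = $551,727.20.
Subtracting fixed costs: EBIT = $551,727.20 − $417,700 = $134,027.20.
Interest = $15,070.00, so EBIT − I = $118,957.20.
DCL = total CM / (EBIT − I) = $551,727.20 / $118,957.20 = 4.6380.
%ΔEPS = DCL × %ΔSales = 4.6380 × -14.2% = -65.9%.

-65.9%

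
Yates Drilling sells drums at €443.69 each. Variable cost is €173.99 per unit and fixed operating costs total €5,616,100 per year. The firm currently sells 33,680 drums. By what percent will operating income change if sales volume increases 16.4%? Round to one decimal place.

+43.0%

Contribution at this volume is 33,680 × €269.70 = €9,083,496.00.
Operating income = contribution − fixed costs = €9,083,496.00 − €5,616,100 = €3,467,396.00.
DOL = contribution ÷ EBIT = €9,083,496.00 ÷ €3,467,396.00 = 2.6197.
Operating income changes by 2.6197 × +16.4% = +43.0%.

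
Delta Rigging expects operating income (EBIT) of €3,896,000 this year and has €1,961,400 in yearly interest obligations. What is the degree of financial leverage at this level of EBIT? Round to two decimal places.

Interest = €1,961,400.00.
DFL = EBIT ÷ (EBIT − I) = €3,896,000 ÷ (€3,896,000 − €1,961,400.00) = €3,896,000 ÷ €1,934,600.00 = 2.0139.

2.01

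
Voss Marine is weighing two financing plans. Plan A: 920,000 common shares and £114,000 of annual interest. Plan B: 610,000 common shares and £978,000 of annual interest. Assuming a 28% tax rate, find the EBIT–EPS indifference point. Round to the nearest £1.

At indifference, (EBIT − 114,000)(1 − t)/920,000 = (EBIT − 978,000)(1 − t)/610,000.
The (1 − t) factor cancels: (EBIT − 114,000) × 610,000 = (EBIT − 978,000) × 920,000.
Solving, EBIT = (978,000·920,000 − 114,000·610,000) / (920,000 − 610,000) = 830,220,000,000 / 310,000 = 2,678,129.03.

£2,678,129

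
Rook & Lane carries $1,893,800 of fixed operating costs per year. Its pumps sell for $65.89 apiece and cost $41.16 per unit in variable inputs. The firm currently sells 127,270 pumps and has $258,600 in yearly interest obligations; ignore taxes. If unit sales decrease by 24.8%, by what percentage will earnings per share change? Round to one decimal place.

At 127,270 units, contribution = 127,270 × $24.73 = $3,147,387.10.
Subtracting fixed costs: EBIT = $3,147,387.10 − $1,893,800 = $1,253,587.10.
After interest of $258,600.00, pre-tax earnings = $994,987.10.
DCL = total CM / (EBIT − I) = $3,147,387.10 / $994,987.10 = 3.1632.
%ΔEPS = DCL × %ΔSales = 3.1632 × -24.8% = -78.4%.

-78.4%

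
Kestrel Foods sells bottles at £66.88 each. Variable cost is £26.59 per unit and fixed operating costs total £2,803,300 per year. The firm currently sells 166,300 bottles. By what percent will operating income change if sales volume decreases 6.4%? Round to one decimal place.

-11.0%

At 166,300 units, contribution = 166,300 × £40.29 = £6,700,227.00.
EBIT = £6,700,227.00 − £2,803,300 = £3,896,927.00.
So DOL = total CM / EBIT = £6,700,227.00 / £3,896,927.00 = 1.7194.
%ΔEBIT = DOL × %ΔSales = 1.7194 × -6.4% = -11.0%.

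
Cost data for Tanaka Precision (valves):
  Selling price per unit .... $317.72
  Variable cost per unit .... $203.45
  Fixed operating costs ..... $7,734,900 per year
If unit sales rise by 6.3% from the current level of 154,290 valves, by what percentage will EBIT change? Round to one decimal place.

Contribution at this volume is 154,290 × $114.27 = $17,630,718.30.
EBIT = $17,630,718.30 − $7,734,900 = $9,895,818.30.
So DOL = total CM / EBIT = $17,630,718.30 / $9,895,818.30 = 1.7816.
%ΔEBIT = DOL × %ΔSales = 1.7816 × +6.3% = +11.2%.

+11.2%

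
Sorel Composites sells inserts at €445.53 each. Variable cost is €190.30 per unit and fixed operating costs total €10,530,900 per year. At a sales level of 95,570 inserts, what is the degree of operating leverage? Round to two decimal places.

1.76

Contribution at this volume is 95,570 × €255.23 = €24,392,331.10.
EBIT = €24,392,331.10 − €10,530,900 = €13,861,431.10.
DOL = contribution ÷ EBIT = €24,392,331.10 ÷ €13,861,431.10 = 1.7597.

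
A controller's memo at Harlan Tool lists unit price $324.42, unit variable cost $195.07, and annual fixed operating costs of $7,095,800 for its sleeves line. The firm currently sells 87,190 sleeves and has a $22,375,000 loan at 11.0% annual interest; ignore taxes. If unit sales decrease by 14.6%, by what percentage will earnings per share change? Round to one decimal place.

-95.7%

At 87,190 units, contribution = 87,190 × $129.35 = $11,278,026.50.
Operating income = contribution − fixed costs = $11,278,026.50 − $7,095,800 = $4,182,226.50.
After interest of $2,461,250.00, pre-tax earnings = $1,720,976.50.
Degree of combined leverage = contribution ÷ (EBIT − I) = $11,278,026.50 ÷ $1,720,976.50 = 6.5533.
%ΔEPS = DCL × %ΔSales = 6.5533 × -14.6% = -95.7%.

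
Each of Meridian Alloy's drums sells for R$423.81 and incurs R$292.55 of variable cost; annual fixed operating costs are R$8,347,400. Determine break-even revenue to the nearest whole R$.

R$26,951,940

CM per unit = R$423.81 − R$292.55 = R$131.26; CM ratio = R$131.26 / R$423.81 = 0.3097.
Break-even sales = FC ÷ CM ratio = R$8,347,400 × R$423.81 / R$131.26 = R$26,951,940.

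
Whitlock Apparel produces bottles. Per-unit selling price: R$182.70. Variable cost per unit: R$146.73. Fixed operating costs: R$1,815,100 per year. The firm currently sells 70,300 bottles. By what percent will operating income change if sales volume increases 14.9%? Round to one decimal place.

Total contribution margin = 70,300 × R$35.97 = R$2,528,691.00.
Subtracting fixed costs: EBIT = R$2,528,691.00 − R$1,815,100 = R$713,591.00.
Degree of operating leverage = R$2,528,691.00 / R$713,591.00 = 3.5436.
So EBIT moves 3.5436 × (+14.9%) = +52.8%.

+52.8%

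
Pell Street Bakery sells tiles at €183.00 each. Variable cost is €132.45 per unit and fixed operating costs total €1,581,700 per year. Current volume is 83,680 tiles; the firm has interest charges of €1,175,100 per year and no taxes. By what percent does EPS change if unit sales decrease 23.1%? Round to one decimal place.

At 83,680 units, contribution = 83,680 × €50.55 = €4,230,024.00.
Subtracting fixed costs: EBIT = €4,230,024.00 − €1,581,700 = €2,648,324.00.
After interest of €1,175,100.00, pre-tax earnings = €1,473,224.00.
DCL = total CM / (EBIT − I) = €4,230,024.00 / €1,473,224.00 = 2.8713.
EPS therefore changes by 2.8713 × (-23.1%) = -66.3%.

-66.3%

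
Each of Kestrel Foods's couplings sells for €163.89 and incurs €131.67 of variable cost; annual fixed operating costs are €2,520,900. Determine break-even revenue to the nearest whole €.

Contribution margin per unit = €163.89 − €131.67 = €32.22, a CM ratio of €32.22 ÷ €163.89 = 0.1966.
Break-even revenue = fixed costs × price ÷ CM = €2,520,900 × €163.89 ÷ €32.22 = €12,822,790.

€12,822,790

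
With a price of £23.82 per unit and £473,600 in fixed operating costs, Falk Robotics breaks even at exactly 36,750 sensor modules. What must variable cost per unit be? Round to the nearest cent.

At break-even, FC = Q × (P − VC), so P − VC = £473,600 ÷ 36,750 = £12.8871.
Variable cost per unit = £23.82 − £12.8871 = £10.93.

£10.93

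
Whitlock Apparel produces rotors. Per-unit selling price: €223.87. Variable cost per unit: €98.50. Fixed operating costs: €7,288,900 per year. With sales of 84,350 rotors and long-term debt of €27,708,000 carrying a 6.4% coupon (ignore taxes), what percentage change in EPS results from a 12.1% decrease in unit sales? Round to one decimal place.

At 84,350 units, contribution = 84,350 × €125.37 = €10,574,959.50.
Subtracting fixed costs: EBIT = €10,574,959.50 − €7,288,900 = €3,286,059.50.
Interest = €1,773,312.00, so EBIT − I = €1,512,747.50.
Degree of combined leverage = contribution ÷ (EBIT − I) = €10,574,959.50 ÷ €1,512,747.50 = 6.9906.
EPS therefore changes by 6.9906 × (-12.1%) = -84.6%.

-84.6%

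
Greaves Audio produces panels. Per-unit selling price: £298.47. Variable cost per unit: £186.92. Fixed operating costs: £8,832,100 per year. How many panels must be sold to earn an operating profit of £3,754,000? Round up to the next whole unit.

112,830 panels

Each unit contributes £298.47 − £186.92 = £111.55.
Need Q such that Q × £111.55 − £8,832,100 = £3,754,000, i.e. Q = £12,586,100 / £111.55 = 112,829.22 → 112,830.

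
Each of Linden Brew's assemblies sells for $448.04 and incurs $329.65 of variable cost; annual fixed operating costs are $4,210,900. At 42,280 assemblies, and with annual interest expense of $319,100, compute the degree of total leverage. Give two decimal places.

At 42,280 units, contribution = 42,280 × $118.39 = $5,005,529.20.
Operating income = contribution − fixed costs = $5,005,529.20 − $4,210,900 = $794,629.20. Interest = $319,100.00, so EBIT − I = $475,529.20.
Degree of total leverage = total CM / (EBIT − interest) = $5,005,529.20 / $475,529.20 = 10.5262.

10.53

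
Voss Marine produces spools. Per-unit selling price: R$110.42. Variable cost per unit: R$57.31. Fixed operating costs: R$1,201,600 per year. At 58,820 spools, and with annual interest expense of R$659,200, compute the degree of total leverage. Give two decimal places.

2.47

Total contribution margin = 58,820 × R$53.11 = R$3,123,930.20.
Subtracting fixed costs: EBIT = R$3,123,930.20 − R$1,201,600 = R$1,922,330.20. Interest = R$659,200.00, so EBIT − I = R$1,263,130.20.
Degree of total leverage = total CM / (EBIT − interest) = R$3,123,930.20 / R$1,263,130.20 = 2.4732.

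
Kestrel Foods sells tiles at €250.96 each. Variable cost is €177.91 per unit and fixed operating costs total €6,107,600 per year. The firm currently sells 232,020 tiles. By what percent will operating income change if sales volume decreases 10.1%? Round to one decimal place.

Total contribution margin = 232,020 × €73.05 = €16,949,061.00.
Operating income = contribution − fixed costs = €16,949,061.00 − €6,107,600 = €10,841,461.00.
So DOL = total CM / EBIT = €16,949,061.00 / €10,841,461.00 = 1.5634.
%ΔEBIT = DOL × %ΔSales = 1.5634 × -10.1% = -15.8%.

-15.8%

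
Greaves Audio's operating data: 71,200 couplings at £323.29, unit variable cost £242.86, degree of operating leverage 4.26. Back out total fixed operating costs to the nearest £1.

At 71,200 units, contribution = 71,200 × £80.43 = £5,726,616.00.
Since DOL = CM ÷ EBIT, EBIT = £5,726,616.00 ÷ 4.26 = £1,344,276.06.
Fixed costs = CM − EBIT = £5,726,616.00 − £1,344,276.06 = £4,382,340.

£4,382,340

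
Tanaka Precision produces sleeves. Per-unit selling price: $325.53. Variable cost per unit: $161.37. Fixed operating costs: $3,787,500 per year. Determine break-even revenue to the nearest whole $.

$7,510,629

CM per unit = $325.53 − $161.37 = $164.16; CM ratio = $164.16 / $325.53 = 0.5043.
Break-even revenue = fixed costs × price ÷ CM = $3,787,500 × $325.53 ÷ $164.16 = $7,510,629.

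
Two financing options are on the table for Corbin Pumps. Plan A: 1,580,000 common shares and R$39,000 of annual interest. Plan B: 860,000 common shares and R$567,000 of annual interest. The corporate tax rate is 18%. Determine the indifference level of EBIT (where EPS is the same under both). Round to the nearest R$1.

Set EPS_A = EPS_B: (EBIT − R$39,000)(1 − 0.18) ÷ 1,580,000 = (EBIT − R$567,000)(1 − 0.18) ÷ 860,000.
Cancelling (1 − t) and cross-multiplying: 860,000·(EBIT − 39,000) = 1,580,000·(EBIT − 567,000).
EBIT × (1,580,000 − 860,000) = 567,000 × 1,580,000 − 39,000 × 860,000 = 862,320,000,000, so EBIT = 862,320,000,000 ÷ 720,000 = 1,197,666.67.

R$1,197,667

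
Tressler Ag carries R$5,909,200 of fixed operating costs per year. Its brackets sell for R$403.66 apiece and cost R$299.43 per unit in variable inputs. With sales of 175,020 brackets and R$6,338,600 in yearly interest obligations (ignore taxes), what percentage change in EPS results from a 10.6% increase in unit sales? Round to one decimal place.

Total contribution margin = 175,020 × R$104.23 = R$18,242,334.60.
Subtracting fixed costs: EBIT = R$18,242,334.60 − R$5,909,200 = R$12,333,134.60.
After interest of R$6,338,600.00, pre-tax earnings = R$5,994,534.60.
DCL = total CM / (EBIT − I) = R$18,242,334.60 / R$5,994,534.60 = 3.0432.
%ΔEPS = DCL × %ΔSales = 3.0432 × +10.6% = +32.3%.

+32.3%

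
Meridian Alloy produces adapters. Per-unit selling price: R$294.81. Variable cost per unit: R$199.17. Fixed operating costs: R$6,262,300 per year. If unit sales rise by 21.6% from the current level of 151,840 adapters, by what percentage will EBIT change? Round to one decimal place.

At 151,840 units, contribution = 151,840 × R$95.64 = R$14,521,977.60.
Subtracting fixed costs: EBIT = R$14,521,977.60 − R$6,262,300 = R$8,259,677.60.
Degree of operating leverage = R$14,521,977.60 / R$8,259,677.60 = 1.7582.
%ΔEBIT = DOL × %ΔSales = 1.7582 × +21.6% = +38.0%.

+38.0%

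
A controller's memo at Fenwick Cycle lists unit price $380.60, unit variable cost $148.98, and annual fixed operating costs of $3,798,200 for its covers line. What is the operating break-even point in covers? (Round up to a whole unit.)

16,399 covers

Unit CM = price − variable cost = $380.60 − $148.98 = $231.62.
Break-even Q = $3,798,200 / $231.62 = 16,398.41 → 16,399 covers.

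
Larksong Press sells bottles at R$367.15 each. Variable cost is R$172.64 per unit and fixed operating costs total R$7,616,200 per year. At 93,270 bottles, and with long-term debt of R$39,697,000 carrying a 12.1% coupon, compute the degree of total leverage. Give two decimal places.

3.17

Total contribution margin = 93,270 × R$194.51 = R$18,141,947.70.
Operating income = contribution − fixed costs = R$18,141,947.70 − R$7,616,200 = R$10,525,747.70. Interest = R$4,803,337.00.
DOL = R$18,141,947.70 ÷ R$10,525,747.70 = 1.7236; DFL = R$10,525,747.70 ÷ R$5,722,410.70 = 1.8394.
DCL = DOL × DFL = 1.7236 × 1.8394 = 3.1704.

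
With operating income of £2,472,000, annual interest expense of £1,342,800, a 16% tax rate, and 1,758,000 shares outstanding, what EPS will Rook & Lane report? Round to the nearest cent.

Pre-tax income = £2,472,000 − £1,342,800.00 = £1,129,200.00.
Net income = £1,129,200.00 × (1 − 0.16) = £948,528.00.
Per share: £948,528.00 / 1,758,000 shares = £0.54.

£0.54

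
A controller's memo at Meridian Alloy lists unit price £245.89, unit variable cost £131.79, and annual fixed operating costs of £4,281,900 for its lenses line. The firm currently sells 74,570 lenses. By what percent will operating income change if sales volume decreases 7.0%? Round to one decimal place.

-14.1%

Contribution at this volume is 74,570 × £114.10 = £8,508,437.00.
EBIT = £8,508,437.00 − £4,281,900 = £4,226,537.00.
So DOL = total CM / EBIT = £8,508,437.00 / £4,226,537.00 = 2.0131.
Operating income changes by 2.0131 × -7.0% = -14.1%.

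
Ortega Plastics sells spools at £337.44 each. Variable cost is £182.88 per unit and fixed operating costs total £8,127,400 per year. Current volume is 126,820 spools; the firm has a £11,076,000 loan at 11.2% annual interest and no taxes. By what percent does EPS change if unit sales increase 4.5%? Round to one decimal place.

Contribution at this volume is 126,820 × £154.56 = £19,601,299.20.
Operating income = contribution − fixed costs = £19,601,299.20 − £8,127,400 = £11,473,899.20.
After interest of £1,240,512.00, pre-tax earnings = £10,233,387.20.
Degree of combined leverage = contribution ÷ (EBIT − I) = £19,601,299.20 ÷ £10,233,387.20 = 1.9154.
EPS therefore changes by 1.9154 × (+4.5%) = +8.6%.

+8.6%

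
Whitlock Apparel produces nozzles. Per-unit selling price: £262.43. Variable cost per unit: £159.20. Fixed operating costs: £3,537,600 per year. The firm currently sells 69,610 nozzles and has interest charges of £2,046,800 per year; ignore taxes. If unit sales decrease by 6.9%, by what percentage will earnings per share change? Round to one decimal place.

At 69,610 units, contribution = 69,610 × £103.23 = £7,185,840.30.
EBIT = £7,185,840.30 − £3,537,600 = £3,648,240.30.
Interest = £2,046,800.00, so EBIT − I = £1,601,440.30.
DCL = total CM / (EBIT − I) = £7,185,840.30 / £1,601,440.30 = 4.4871.
EPS therefore changes by 4.4871 × (-6.9%) = -31.0%.

-31.0%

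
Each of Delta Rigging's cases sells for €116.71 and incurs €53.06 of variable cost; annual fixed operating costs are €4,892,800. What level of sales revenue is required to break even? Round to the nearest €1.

Contribution margin per unit = €116.71 − €53.06 = €63.65, a CM ratio of €63.65 ÷ €116.71 = 0.5454.
Break-even revenue = fixed costs × price ÷ CM = €4,892,800 × €116.71 ÷ €63.65 = €8,971,543.

€8,971,543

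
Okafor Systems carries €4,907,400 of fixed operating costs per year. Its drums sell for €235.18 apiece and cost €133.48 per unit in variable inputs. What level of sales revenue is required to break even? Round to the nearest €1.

Contribution margin per unit = €235.18 − €133.48 = €101.70, a CM ratio of €101.70 ÷ €235.18 = 0.4324.
Break-even revenue = fixed costs × price ÷ CM = €4,907,400 × €235.18 ÷ €101.70 = €11,348,302.

€11,348,302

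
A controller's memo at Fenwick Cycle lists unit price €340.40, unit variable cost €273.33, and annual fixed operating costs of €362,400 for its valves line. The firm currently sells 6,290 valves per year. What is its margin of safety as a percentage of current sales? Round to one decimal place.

14.1%

Each unit contributes €340.40 − €273.33 = €67.07. Break-even units = €362,400 ÷ €67.07 = 5,403.31; break-even revenue = 5,403.31 × €340.40 = €1,839,286.72.
Current sales = 6,290 × €340.40 = €2,141,116.00.
Margin of safety = (€2,141,116.00 − €1,839,286.72) ÷ €2,141,116.00 = 14.1%.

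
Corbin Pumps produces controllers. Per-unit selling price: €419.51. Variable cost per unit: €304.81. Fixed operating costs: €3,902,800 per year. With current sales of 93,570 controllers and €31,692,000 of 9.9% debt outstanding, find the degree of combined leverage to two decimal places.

Contribution at this volume is 93,570 × €114.70 = €10,732,479.00.
Operating income = contribution − fixed costs = €10,732,479.00 − €3,902,800 = €6,829,679.00. Interest = €3,137,508.00, so EBIT − I = €3,692,171.00.
DCL = contribution ÷ (EBIT − I) = €10,732,479.00 ÷ €3,692,171.00 = 2.9068.

2.91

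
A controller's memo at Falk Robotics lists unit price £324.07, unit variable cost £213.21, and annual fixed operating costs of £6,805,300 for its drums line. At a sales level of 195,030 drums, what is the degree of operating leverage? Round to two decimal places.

1.46

At 195,030 units, contribution = 195,030 × £110.86 = £21,621,025.80.
Subtracting fixed costs: EBIT = £21,621,025.80 − £6,805,300 = £14,815,725.80.
DOL = contribution ÷ EBIT = £21,621,025.80 ÷ £14,815,725.80 = 1.4593.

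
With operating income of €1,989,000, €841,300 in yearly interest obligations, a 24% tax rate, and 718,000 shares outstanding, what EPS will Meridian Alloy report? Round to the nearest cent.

Pre-tax income = €1,989,000 − €841,300.00 = €1,147,700.00.
Net income = €1,147,700.00 × (1 − 0.24) = €872,252.00.
EPS = €872,252.00 ÷ 718,000 = €1.21.

€1.21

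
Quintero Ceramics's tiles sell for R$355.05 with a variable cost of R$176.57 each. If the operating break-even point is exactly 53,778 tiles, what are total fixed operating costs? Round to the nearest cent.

R$9,598,297.44

Contribution margin per unit = R$355.05 − R$176.57 = R$178.48.
Since BE = FC / CM, FC = 53,778 × R$178.48 = R$9,598,297.44.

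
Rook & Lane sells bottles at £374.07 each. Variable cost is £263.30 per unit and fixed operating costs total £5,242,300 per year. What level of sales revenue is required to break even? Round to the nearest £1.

£17,703,233

Contribution margin per unit = £374.07 − £263.30 = £110.77, a CM ratio of £110.77 ÷ £374.07 = 0.2961.
Break-even sales = FC ÷ CM ratio = £5,242,300 × £374.07 / £110.77 = £17,703,233.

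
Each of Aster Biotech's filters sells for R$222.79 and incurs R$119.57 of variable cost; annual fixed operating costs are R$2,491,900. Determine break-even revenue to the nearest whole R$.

R$5,378,516

CM per unit = R$222.79 − R$119.57 = R$103.22; CM ratio = R$103.22 / R$222.79 = 0.4633.
Break-even sales = FC ÷ CM ratio = R$2,491,900 × R$222.79 / R$103.22 = R$5,378,516.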